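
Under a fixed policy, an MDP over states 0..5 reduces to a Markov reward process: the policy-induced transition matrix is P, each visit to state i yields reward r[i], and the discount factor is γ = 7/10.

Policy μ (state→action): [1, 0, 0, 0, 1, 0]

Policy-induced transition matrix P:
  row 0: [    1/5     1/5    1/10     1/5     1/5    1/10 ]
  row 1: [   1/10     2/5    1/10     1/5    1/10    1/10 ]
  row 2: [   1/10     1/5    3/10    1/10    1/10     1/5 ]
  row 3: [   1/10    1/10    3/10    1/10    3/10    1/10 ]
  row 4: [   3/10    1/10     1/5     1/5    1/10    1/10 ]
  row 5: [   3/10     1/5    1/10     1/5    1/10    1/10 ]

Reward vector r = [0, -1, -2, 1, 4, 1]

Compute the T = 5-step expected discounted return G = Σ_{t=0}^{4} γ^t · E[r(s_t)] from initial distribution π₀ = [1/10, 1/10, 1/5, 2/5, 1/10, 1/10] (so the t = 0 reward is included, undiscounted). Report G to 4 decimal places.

G = 0.9829

t=0: π = [0.1000, 0.1000, 0.2000, 0.4000, 0.1000, 0.1000], E[r] = 0.4000, γ^t·E[r] = 0.400000, running G = 0.400000
t=1: π = [0.1500, 0.1700, 0.2300, 0.1400, 0.1900, 0.1200], E[r] = 0.3900, γ^t·E[r] = 0.273000, running G = 0.673000
t=2: π = [0.1770, 0.2010, 0.1930, 0.1630, 0.1430, 0.1230], E[r] = 0.2710, γ^t·E[r] = 0.132790, running G = 0.805790
t=3: π = [0.1709, 0.2096, 0.1855, 0.1644, 0.1503, 0.1193], E[r] = 0.3043, γ^t·E[r] = 0.104375, running G = 0.910165
t=4: π = [0.1710, 0.2105, 0.1850, 0.1650, 0.1500, 0.1186], E[r] = 0.3030, γ^t·E[r] = 0.072743, running G = 0.982908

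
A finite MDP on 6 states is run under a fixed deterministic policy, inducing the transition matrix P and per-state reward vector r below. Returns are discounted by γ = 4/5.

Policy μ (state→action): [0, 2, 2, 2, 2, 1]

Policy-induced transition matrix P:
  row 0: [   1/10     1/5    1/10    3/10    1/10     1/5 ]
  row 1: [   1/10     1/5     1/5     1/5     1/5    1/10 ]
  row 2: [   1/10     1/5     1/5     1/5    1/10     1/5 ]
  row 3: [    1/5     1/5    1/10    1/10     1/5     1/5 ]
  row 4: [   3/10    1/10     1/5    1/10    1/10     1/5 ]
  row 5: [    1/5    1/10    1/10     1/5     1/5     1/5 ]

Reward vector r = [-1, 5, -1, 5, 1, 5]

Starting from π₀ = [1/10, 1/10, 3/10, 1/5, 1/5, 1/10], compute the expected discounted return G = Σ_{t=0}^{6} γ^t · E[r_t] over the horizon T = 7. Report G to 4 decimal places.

t=0: π = [0.1000, 0.1000, 0.3000, 0.2000, 0.2000, 0.1000], E[r] = 1.8000, γ^t·E[r] = 1.800000, running G = 1.800000
t=1: π = [0.1700, 0.1700, 0.1600, 0.1700, 0.1400, 0.1900], E[r] = 2.4600, γ^t·E[r] = 1.968000, running G = 3.768000
t=2: π = [0.1640, 0.1670, 0.1470, 0.1860, 0.1530, 0.1830], E[r] = 2.5220, γ^t·E[r] = 1.614080, running G = 5.382080
t=3: π = [0.1675, 0.1664, 0.1467, 0.1825, 0.1536, 0.1833], E[r] = 2.5004, γ^t·E[r] = 1.280205, running G = 6.662285
t=4: π = [0.1673, 0.1663, 0.1467, 0.1831, 0.1532, 0.1834], E[r] = 2.5033, γ^t·E[r] = 1.025352, running G = 7.687636
t=5: π = [0.1673, 0.1663, 0.1466, 0.1831, 0.1533, 0.1834], E[r] = 2.5034, γ^t·E[r] = 0.820311, running G = 8.507948
t=6: π = [0.1673, 0.1663, 0.1466, 0.1831, 0.1533, 0.1834], E[r] = 2.5033, γ^t·E[r] = 0.656230, running G = 9.164178

G = 9.1642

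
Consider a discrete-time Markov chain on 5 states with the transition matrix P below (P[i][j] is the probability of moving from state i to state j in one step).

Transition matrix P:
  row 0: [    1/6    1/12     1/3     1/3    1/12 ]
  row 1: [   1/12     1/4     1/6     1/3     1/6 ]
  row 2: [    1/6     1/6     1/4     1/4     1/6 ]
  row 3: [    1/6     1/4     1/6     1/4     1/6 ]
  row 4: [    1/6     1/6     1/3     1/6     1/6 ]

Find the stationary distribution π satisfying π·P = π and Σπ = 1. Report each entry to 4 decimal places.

Balance equations π_j = Σ_i π_i·P[i][j]:
  π_0 = 1/6·π_0 + 1/12·π_1 + 1/6·π_2 + 1/6·π_3 + 1/6·π_4
  π_1 = 1/12·π_0 + 1/4·π_1 + 1/6·π_2 + 1/4·π_3 + 1/6·π_4
  π_2 = 1/3·π_0 + 1/6·π_1 + 1/4·π_2 + 1/6·π_3 + 1/3·π_4
  π_3 = 1/3·π_0 + 1/3·π_1 + 1/4·π_2 + 1/4·π_3 + 1/6·π_4
  normalize: π_0 + π_1 + π_2 + π_3 + π_4 = 1
Solving the linear system gives exactly π = [2822/18733, 3602/18733, 404/1703, 38/143, 2887/18733].

π = [0.1506, 0.1923, 0.2372, 0.2657, 0.1541]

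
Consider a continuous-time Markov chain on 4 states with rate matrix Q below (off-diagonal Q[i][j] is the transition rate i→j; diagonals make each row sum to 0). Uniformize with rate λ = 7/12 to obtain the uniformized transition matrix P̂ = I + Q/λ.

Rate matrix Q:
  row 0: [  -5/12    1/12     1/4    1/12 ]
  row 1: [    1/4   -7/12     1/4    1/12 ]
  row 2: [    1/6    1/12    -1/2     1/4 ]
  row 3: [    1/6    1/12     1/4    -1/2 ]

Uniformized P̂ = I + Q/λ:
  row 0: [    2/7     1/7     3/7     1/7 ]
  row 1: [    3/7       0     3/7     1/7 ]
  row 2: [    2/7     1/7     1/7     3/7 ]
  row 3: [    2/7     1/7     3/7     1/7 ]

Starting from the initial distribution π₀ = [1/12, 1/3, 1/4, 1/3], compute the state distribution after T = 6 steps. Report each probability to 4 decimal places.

t=0: π = [0.0833, 0.3333, 0.2500, 0.3333]
t=1: π = [0.3333, 0.0952, 0.3571, 0.2143]
t=2: π = [0.2993, 0.1293, 0.3265, 0.2449]
t=3: π = [0.3042, 0.1244, 0.3353, 0.2362]
t=4: π = [0.3035, 0.1251, 0.3328, 0.2387]
t=5: π = [0.3036, 0.1250, 0.3335, 0.2379]
t=6: π = [0.3036, 0.1250, 0.3333, 0.2381]

π = [0.3036, 0.1250, 0.3333, 0.2381]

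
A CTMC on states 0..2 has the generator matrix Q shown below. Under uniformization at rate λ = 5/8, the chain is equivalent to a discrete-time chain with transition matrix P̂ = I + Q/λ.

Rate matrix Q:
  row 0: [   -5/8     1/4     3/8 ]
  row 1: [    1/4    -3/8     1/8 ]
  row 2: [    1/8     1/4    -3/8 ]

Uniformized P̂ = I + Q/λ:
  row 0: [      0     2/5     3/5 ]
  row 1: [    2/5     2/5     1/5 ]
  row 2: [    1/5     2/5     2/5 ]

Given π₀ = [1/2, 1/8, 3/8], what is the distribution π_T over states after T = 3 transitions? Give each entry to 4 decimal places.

π = [0.2290, 0.4000, 0.3710]

t=0: π = [0.5000, 0.1250, 0.3750]
t=1: π = [0.1250, 0.4000, 0.4750]
t=2: π = [0.2550, 0.4000, 0.3450]
t=3: π = [0.2290, 0.4000, 0.3710]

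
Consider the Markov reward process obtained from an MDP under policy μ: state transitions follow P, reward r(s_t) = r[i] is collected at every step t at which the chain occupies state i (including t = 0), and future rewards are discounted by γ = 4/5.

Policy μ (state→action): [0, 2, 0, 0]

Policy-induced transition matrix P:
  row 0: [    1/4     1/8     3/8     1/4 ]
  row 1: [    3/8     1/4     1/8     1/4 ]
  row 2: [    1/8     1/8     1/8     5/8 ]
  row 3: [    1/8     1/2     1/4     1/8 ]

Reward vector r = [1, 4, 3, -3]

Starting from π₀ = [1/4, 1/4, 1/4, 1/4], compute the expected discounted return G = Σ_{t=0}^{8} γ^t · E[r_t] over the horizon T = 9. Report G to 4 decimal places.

t=0: π = [0.2500, 0.2500, 0.2500, 0.2500], E[r] = 1.2500, γ^t·E[r] = 1.250000, running G = 1.250000
t=1: π = [0.2188, 0.2500, 0.2188, 0.3125], E[r] = 0.9375, γ^t·E[r] = 0.750000, running G = 2.000000
t=2: π = [0.2148, 0.2734, 0.2188, 0.2930], E[r] = 1.0859, γ^t·E[r] = 0.695000, running G = 2.695000
t=3: π = [0.2202, 0.2690, 0.2153, 0.2954], E[r] = 1.0562, γ^t·E[r] = 0.540750, running G = 3.235750
t=4: π = [0.2198, 0.2694, 0.2170, 0.2938], E[r] = 1.0669, γ^t·E[r] = 0.437000, running G = 3.672750
t=5: π = [0.2198, 0.2689, 0.2167, 0.2946], E[r] = 1.0614, γ^t·E[r] = 0.347790, running G = 4.020540
t=6: π = [0.2197, 0.2691, 0.2168, 0.2944], E[r] = 1.0632, γ^t·E[r] = 0.278704, running G = 4.299244
t=7: π = [0.2197, 0.2690, 0.2167, 0.2945], E[r] = 1.0626, γ^t·E[r] = 0.222848, running G = 4.522092
t=8: π = [0.2197, 0.2691, 0.2167, 0.2945], E[r] = 1.0628, γ^t·E[r] = 0.178316, running G = 4.700408

G = 4.7004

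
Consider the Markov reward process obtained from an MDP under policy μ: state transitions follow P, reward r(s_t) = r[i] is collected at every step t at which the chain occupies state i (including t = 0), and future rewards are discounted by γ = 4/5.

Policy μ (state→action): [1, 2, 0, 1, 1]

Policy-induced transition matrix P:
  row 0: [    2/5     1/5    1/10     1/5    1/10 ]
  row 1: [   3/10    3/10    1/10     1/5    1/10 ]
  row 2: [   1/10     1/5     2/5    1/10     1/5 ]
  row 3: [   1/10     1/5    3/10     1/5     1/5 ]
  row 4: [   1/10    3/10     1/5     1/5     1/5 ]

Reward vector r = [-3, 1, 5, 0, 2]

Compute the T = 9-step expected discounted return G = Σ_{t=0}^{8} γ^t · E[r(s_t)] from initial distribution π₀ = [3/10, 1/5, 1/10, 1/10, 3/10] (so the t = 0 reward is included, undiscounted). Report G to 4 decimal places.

t=0: π = [0.3000, 0.2000, 0.1000, 0.1000, 0.3000], E[r] = 0.4000, γ^t·E[r] = 0.400000, running G = 0.400000
t=1: π = [0.2300, 0.2500, 0.1800, 0.1900, 0.1500], E[r] = 0.7600, γ^t·E[r] = 0.608000, running G = 1.008000
t=2: π = [0.2190, 0.2400, 0.2070, 0.1820, 0.1520], E[r] = 0.9220, γ^t·E[r] = 0.590080, running G = 1.598080
t=3: π = [0.2137, 0.2392, 0.2137, 0.1793, 0.1541], E[r] = 0.9748, γ^t·E[r] = 0.499098, running G = 2.097178
t=4: π = [0.2120, 0.2393, 0.2154, 0.1786, 0.1547], E[r] = 0.9898, γ^t·E[r] = 0.405422, running G = 2.502600
t=5: π = [0.2115, 0.2394, 0.2158, 0.1785, 0.1549], E[r] = 0.9939, γ^t·E[r] = 0.325665, running G = 2.828264
t=6: π = [0.2113, 0.2394, 0.2159, 0.1784, 0.1549], E[r] = 0.9949, γ^t·E[r] = 0.260813, running G = 3.089077
t=7: π = [0.2113, 0.2394, 0.2160, 0.1784, 0.1549], E[r] = 0.9952, γ^t·E[r] = 0.208710, running G = 3.297787
t=8: π = [0.2113, 0.2394, 0.2160, 0.1784, 0.1549], E[r] = 0.9953, γ^t·E[r] = 0.166980, running G = 3.464767

G = 3.4648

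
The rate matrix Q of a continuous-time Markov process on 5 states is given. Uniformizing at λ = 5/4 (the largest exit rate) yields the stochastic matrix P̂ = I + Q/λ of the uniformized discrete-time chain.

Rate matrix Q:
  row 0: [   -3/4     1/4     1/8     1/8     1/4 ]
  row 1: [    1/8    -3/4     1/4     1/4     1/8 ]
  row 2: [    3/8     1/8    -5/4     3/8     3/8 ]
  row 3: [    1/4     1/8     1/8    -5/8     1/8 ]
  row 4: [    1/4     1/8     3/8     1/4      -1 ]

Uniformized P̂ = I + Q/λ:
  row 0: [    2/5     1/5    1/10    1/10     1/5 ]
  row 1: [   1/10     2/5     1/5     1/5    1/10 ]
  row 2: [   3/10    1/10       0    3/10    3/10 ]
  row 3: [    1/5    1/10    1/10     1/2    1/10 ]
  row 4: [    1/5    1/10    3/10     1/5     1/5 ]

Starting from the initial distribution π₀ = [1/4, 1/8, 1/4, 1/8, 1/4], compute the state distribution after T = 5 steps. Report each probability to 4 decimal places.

π = [0.2451, 0.1779, 0.1379, 0.2700, 0.1691]

t=0: π = [0.2500, 0.1250, 0.2500, 0.1250, 0.2500]
t=1: π = [0.2625, 0.1625, 0.1375, 0.2375, 0.2000]
t=2: π = [0.2500, 0.1750, 0.1425, 0.2588, 0.1738]
t=3: π = [0.2468, 0.1775, 0.1380, 0.2669, 0.1709]
t=4: π = [0.2454, 0.1779, 0.1381, 0.2692, 0.1694]
t=5: π = [0.2451, 0.1779, 0.1379, 0.2700, 0.1691]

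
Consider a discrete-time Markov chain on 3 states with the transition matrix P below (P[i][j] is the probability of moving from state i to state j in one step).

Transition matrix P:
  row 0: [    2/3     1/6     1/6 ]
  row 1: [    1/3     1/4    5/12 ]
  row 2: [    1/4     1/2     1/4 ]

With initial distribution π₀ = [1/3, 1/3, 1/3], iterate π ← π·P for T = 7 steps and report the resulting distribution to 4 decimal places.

π = [0.4678, 0.2753, 0.2569]

t=0: π = [0.3333, 0.3333, 0.3333]
t=1: π = [0.4167, 0.3056, 0.2778]
t=2: π = [0.4491, 0.2847, 0.2662]
t=3: π = [0.4608, 0.2791, 0.2600]
t=4: π = [0.4653, 0.2766, 0.2581]
t=5: π = [0.4669, 0.2758, 0.2573]
t=6: π = [0.4675, 0.2754, 0.2570]
t=7: π = [0.4678, 0.2753, 0.2569]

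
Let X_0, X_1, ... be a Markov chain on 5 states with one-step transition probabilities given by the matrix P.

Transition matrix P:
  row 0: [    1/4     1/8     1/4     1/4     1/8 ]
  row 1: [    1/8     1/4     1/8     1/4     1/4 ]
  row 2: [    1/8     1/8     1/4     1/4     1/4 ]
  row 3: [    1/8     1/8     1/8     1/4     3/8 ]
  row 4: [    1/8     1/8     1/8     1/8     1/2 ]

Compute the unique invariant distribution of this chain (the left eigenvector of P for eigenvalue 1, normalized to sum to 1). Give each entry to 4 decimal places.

Balance equations π_j = Σ_i π_i·P[i][j]:
  π_0 = 1/4·π_0 + 1/8·π_1 + 1/8·π_2 + 1/8·π_3 + 1/8·π_4
  π_1 = 1/8·π_0 + 1/4·π_1 + 1/8·π_2 + 1/8·π_3 + 1/8·π_4
  π_2 = 1/4·π_0 + 1/8·π_1 + 1/4·π_2 + 1/8·π_3 + 1/8·π_4
  π_3 = 1/4·π_0 + 1/4·π_1 + 1/4·π_2 + 1/4·π_3 + 1/8·π_4
  normalize: π_0 + π_1 + π_2 + π_3 + π_4 = 1
Solving the linear system gives exactly π = [1/7, 1/7, 8/49, 71/343, 118/343].

π = [0.1429, 0.1429, 0.1633, 0.2070, 0.3440]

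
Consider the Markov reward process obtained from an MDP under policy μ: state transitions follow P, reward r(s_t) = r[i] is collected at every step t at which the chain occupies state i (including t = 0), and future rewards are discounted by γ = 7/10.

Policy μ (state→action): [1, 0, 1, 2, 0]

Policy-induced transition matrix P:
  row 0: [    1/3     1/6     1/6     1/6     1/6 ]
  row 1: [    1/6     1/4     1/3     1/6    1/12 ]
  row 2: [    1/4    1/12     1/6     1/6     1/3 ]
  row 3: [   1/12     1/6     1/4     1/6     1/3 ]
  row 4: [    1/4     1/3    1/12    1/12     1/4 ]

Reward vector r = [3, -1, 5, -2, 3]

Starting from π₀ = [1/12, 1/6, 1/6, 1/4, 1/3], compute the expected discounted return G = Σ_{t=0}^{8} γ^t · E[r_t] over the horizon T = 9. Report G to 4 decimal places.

G = 5.4055

t=0: π = [0.0833, 0.1667, 0.1667, 0.2500, 0.3333], E[r] = 1.4167, γ^t·E[r] = 1.416667, running G = 1.416667
t=1: π = [0.2014, 0.2222, 0.1875, 0.1389, 0.2500], E[r] = 1.7917, γ^t·E[r] = 1.254167, running G = 2.670833
t=2: π = [0.2251, 0.2112, 0.1944, 0.1458, 0.2234], E[r] = 1.8148, γ^t·E[r] = 0.889259, running G = 3.560093
t=3: π = [0.2269, 0.2053, 0.1954, 0.1481, 0.2244], E[r] = 1.8294, γ^t·E[r] = 0.627477, running G = 4.187570
t=4: π = [0.2271, 0.2049, 0.1945, 0.1480, 0.2255], E[r] = 1.8296, γ^t·E[r] = 0.439299, running G = 4.626868
t=5: π = [0.2272, 0.2051, 0.1944, 0.1479, 0.2255], E[r] = 1.8289, γ^t·E[r] = 0.307379, running G = 4.934247
t=6: π = [0.2272, 0.2051, 0.1944, 0.1479, 0.2254], E[r] = 1.8288, γ^t·E[r] = 0.215159, running G = 5.149406
t=7: π = [0.2272, 0.2051, 0.1944, 0.1479, 0.2254], E[r] = 1.8289, γ^t·E[r] = 0.150614, running G = 5.300020
t=8: π = [0.2272, 0.2051, 0.1944, 0.1479, 0.2254], E[r] = 1.8289, γ^t·E[r] = 0.105430, running G = 5.405451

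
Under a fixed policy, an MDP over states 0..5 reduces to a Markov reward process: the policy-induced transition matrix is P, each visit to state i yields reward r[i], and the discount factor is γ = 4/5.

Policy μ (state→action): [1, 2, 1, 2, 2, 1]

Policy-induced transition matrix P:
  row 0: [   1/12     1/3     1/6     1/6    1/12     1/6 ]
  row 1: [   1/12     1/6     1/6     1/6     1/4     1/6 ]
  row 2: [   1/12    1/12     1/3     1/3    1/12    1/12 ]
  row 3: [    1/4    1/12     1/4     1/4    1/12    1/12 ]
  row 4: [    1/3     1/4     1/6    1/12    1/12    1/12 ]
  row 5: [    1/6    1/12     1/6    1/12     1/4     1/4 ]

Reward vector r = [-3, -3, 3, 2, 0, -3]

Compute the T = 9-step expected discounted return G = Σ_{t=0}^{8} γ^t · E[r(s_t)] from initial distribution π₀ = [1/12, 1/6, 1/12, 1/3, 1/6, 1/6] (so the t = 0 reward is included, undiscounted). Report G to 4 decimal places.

t=0: π = [0.0833, 0.1667, 0.0833, 0.3333, 0.1667, 0.1667], E[r] = -0.3333, γ^t·E[r] = -0.333333, running G = -0.333333
t=1: π = [0.1944, 0.1458, 0.2083, 0.1806, 0.1389, 0.1319], E[r] = -0.4306, γ^t·E[r] = -0.344444, running G = -0.677778
t=2: π = [0.1591, 0.1672, 0.2164, 0.1939, 0.1296, 0.1337], E[r] = -0.3432, γ^t·E[r] = -0.219630, running G = -0.897407
t=3: π = [0.1592, 0.1587, 0.2189, 0.1970, 0.1335, 0.1328], E[r] = -0.3014, γ^t·E[r] = -0.154321, running G = -1.051728
t=4: π = [0.1606, 0.1586, 0.2196, 0.1974, 0.1319, 0.1320], E[r] = -0.3000, γ^t·E[r] = -0.122897, running G = -1.174626
t=5: π = [0.1602, 0.1587, 0.2197, 0.1977, 0.1318, 0.1319], E[r] = -0.2979, γ^t·E[r] = -0.097610, running G = -1.272235
t=6: π = [0.1602, 0.1586, 0.2198, 0.1978, 0.1318, 0.1319], E[r] = -0.2972, γ^t·E[r] = -0.077907, running G = -1.350142
t=7: π = [0.1602, 0.1586, 0.2198, 0.1978, 0.1317, 0.1319], E[r] = -0.2971, γ^t·E[r] = -0.062305, running G = -1.412447
t=8: π = [0.1602, 0.1586, 0.2198, 0.1978, 0.1317, 0.1319], E[r] = -0.2970, γ^t·E[r] = -0.049836, running G = -1.462283

G = -1.4623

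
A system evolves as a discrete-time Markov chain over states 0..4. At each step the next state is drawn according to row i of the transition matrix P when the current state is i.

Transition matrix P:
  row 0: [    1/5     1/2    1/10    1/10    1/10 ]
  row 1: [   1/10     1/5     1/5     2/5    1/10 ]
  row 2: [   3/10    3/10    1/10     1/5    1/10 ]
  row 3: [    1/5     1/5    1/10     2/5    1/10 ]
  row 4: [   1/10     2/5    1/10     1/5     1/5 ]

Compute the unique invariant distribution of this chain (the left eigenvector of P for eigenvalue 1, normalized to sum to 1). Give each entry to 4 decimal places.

Balance equations π_j = Σ_i π_i·P[i][j]:
  π_0 = 1/5·π_0 + 1/10·π_1 + 3/10·π_2 + 1/5·π_3 + 1/10·π_4
  π_1 = 1/2·π_0 + 1/5·π_1 + 3/10·π_2 + 1/5·π_3 + 2/5·π_4
  π_2 = 1/10·π_0 + 1/5·π_1 + 1/10·π_2 + 1/10·π_3 + 1/10·π_4
  π_3 = 1/10·π_0 + 2/5·π_1 + 1/5·π_2 + 2/5·π_3 + 1/5·π_4
  normalize: π_0 + π_1 + π_2 + π_3 + π_4 = 1
Solving the linear system gives exactly π = [176/1017, 2627/9153, 1178/9153, 2747/9153, 1/9].

π = [0.1731, 0.2870, 0.1287, 0.3001, 0.1111]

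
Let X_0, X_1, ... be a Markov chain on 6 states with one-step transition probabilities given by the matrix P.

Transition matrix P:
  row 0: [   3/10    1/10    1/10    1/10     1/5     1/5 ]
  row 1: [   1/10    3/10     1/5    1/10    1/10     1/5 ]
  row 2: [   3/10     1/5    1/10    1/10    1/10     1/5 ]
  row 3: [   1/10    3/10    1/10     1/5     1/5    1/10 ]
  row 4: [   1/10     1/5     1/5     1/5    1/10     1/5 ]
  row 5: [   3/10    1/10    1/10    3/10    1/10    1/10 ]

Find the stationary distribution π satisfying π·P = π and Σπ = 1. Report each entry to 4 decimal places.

π = [0.2001, 0.1996, 0.1336, 0.1634, 0.1364, 0.1670]

Balance equations π_j = Σ_i π_i·P[i][j]:
  π_0 = 3/10·π_0 + 1/10·π_1 + 3/10·π_2 + 1/10·π_3 + 1/10·π_4 + 3/10·π_5
  π_1 = 1/10·π_0 + 3/10·π_1 + 1/5·π_2 + 3/10·π_3 + 1/5·π_4 + 1/10·π_5
  π_2 = 1/10·π_0 + 1/5·π_1 + 1/10·π_2 + 1/10·π_3 + 1/5·π_4 + 1/10·π_5
  π_3 = 1/10·π_0 + 1/10·π_1 + 1/10·π_2 + 1/5·π_3 + 1/5·π_4 + 3/10·π_5
  π_4 = 1/5·π_0 + 1/10·π_1 + 1/10·π_2 + 1/5·π_3 + 1/10·π_4 + 1/10·π_5
  normalize: π_0 + π_1 + π_2 + π_3 + π_4 + π_5 = 1
Solving the linear system gives exactly π = [6001/29984, 17953/89952, 12017/89952, 14695/89952, 12265/89952, 15019/89952].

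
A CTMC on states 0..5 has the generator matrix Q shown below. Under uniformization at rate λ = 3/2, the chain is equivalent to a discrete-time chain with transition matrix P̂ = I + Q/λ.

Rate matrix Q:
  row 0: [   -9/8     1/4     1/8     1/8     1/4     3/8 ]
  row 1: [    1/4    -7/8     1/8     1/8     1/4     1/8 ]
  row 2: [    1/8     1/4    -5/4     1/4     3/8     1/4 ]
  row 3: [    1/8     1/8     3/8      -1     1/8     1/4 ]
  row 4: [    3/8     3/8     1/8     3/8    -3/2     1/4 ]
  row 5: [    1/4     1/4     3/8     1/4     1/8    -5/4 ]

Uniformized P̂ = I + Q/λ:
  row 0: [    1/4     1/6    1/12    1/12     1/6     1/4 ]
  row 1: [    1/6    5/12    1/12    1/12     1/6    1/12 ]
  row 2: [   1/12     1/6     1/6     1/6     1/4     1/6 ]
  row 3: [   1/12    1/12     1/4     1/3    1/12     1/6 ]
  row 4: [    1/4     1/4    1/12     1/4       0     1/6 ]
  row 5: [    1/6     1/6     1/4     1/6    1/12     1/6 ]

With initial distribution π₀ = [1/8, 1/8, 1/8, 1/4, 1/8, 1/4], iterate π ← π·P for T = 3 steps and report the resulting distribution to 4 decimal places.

t=0: π = [0.1250, 0.1250, 0.1250, 0.2500, 0.1250, 0.2500]
t=1: π = [0.1563, 0.1875, 0.1771, 0.1979, 0.1146, 0.1667]
t=2: π = [0.1580, 0.2066, 0.1589, 0.1806, 0.1319, 0.1641]
t=3: π = [0.1625, 0.2143, 0.1540, 0.1774, 0.1292, 0.1626]

π = [0.1625, 0.2143, 0.1540, 0.1774, 0.1292, 0.1626]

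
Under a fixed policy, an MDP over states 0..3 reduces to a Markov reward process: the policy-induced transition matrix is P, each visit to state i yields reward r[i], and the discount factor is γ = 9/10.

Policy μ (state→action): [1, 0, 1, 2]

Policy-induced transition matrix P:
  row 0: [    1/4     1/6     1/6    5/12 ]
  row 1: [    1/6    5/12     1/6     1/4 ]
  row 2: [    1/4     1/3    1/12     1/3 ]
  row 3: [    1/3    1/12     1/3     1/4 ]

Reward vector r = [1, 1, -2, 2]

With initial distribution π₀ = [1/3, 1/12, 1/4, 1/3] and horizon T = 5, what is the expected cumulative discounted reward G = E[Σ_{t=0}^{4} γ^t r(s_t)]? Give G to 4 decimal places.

t=0: π = [0.3333, 0.0833, 0.2500, 0.3333], E[r] = 0.5833, γ^t·E[r] = 0.583333, running G = 0.583333
t=1: π = [0.2708, 0.2014, 0.2014, 0.3264], E[r] = 0.7222, γ^t·E[r] = 0.650000, running G = 1.233333
t=2: π = [0.2604, 0.2234, 0.2043, 0.3119], E[r] = 0.6991, γ^t·E[r] = 0.566250, running G = 1.799583
t=3: π = [0.2574, 0.2306, 0.2016, 0.3104], E[r] = 0.7055, γ^t·E[r] = 0.514336, running G = 2.313919
t=4: π = [0.2567, 0.2320, 0.2016, 0.3097], E[r] = 0.7049, γ^t·E[r] = 0.462480, running G = 2.776400

G = 2.7764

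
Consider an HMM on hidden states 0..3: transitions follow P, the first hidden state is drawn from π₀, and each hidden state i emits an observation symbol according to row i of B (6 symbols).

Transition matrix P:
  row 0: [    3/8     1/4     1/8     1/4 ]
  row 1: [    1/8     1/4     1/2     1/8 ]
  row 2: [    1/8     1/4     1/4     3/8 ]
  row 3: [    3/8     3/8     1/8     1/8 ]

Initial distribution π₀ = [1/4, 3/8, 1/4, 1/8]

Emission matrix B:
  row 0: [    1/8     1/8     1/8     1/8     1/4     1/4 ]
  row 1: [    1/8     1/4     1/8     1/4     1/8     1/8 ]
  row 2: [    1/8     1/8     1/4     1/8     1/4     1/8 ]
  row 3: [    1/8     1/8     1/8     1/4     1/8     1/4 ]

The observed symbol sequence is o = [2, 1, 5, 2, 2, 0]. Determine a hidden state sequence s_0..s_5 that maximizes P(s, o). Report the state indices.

path = [1, 2, 3, 1, 2, 3]

t=0: δ = [3.125e-02, 4.688e-02, 6.250e-02, 1.562e-02]  (obs o_0=2)
t=1: δ = [1.465e-03, 3.906e-03, 2.930e-03, 2.930e-03]  ψ = [0, 2, 1, 2]  (obs o_1=1)
t=2: δ = [2.747e-04, 1.373e-04, 2.441e-04, 2.747e-04]  ψ = [3, 3, 1, 2]  (obs o_2=5)
t=3: δ = [1.287e-05, 1.287e-05, 1.717e-05, 1.144e-05]  ψ = [0, 3, 1, 2]  (obs o_3=2)
t=4: δ = [6.035e-07, 5.364e-07, 1.609e-06, 8.047e-07]  ψ = [0, 2, 1, 2]  (obs o_4=2)
t=5: δ = [3.772e-08, 5.029e-08, 5.029e-08, 7.544e-08]  ψ = [3, 2, 2, 2]  (obs o_5=0)
backtrack: best end state = 3; path = [1, 2, 3, 1, 2, 3]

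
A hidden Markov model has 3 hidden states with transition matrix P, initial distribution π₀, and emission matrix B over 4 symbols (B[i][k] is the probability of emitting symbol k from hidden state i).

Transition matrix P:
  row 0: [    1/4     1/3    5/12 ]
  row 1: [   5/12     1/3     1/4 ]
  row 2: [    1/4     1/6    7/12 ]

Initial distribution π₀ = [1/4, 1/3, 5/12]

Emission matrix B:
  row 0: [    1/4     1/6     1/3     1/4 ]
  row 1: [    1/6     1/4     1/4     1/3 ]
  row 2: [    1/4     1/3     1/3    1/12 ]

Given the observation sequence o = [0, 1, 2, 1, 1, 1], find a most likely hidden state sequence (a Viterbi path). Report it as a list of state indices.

path = [2, 2, 2, 2, 2, 2]

t=0: δ = [6.250e-02, 5.556e-02, 1.042e-01]  (obs o_0=0)
t=1: δ = [4.340e-03, 5.208e-03, 2.025e-02]  ψ = [2, 0, 2]  (obs o_1=1)
t=2: δ = [1.688e-03, 8.439e-04, 3.938e-03]  ψ = [2, 2, 2]  (obs o_2=2)
t=3: δ = [1.641e-04, 1.641e-04, 7.658e-04]  ψ = [2, 2, 2]  (obs o_3=1)
t=4: δ = [3.191e-05, 3.191e-05, 1.489e-04]  ψ = [2, 2, 2]  (obs o_4=1)
t=5: δ = [6.204e-06, 6.204e-06, 2.895e-05]  ψ = [2, 2, 2]  (obs o_5=1)
backtrack: best end state = 2; path = [2, 2, 2, 2, 2, 2]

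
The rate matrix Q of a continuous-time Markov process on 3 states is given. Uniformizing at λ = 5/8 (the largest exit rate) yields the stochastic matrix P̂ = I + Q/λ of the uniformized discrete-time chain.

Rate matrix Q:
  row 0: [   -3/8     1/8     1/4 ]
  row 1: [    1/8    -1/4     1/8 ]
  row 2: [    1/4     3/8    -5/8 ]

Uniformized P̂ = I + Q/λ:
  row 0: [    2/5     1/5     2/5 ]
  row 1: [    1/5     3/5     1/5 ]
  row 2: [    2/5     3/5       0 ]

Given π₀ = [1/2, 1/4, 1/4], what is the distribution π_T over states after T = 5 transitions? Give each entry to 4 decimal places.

π = [0.3046, 0.4778, 0.2176]

t=0: π = [0.5000, 0.2500, 0.2500]
t=1: π = [0.3500, 0.4000, 0.2500]
t=2: π = [0.3200, 0.4600, 0.2200]
t=3: π = [0.3080, 0.4720, 0.2200]
t=4: π = [0.3056, 0.4768, 0.2176]
t=5: π = [0.3046, 0.4778, 0.2176]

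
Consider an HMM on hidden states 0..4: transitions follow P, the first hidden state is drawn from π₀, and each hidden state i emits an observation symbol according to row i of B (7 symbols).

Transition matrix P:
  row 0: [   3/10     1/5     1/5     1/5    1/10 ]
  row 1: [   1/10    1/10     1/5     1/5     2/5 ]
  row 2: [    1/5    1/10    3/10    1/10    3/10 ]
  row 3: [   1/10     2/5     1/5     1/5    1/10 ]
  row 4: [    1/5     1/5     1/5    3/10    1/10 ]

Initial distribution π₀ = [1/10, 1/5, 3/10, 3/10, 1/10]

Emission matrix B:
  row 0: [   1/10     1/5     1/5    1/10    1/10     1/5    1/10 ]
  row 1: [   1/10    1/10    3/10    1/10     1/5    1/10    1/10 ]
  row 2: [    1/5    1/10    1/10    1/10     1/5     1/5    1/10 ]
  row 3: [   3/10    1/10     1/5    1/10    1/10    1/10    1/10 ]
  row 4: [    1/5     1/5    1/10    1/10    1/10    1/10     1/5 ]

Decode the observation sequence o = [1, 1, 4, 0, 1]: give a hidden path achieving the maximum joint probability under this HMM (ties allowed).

t=0: δ = [2.000e-02, 2.000e-02, 3.000e-02, 3.000e-02, 2.000e-02]  (obs o_0=1)
t=1: δ = [1.200e-03, 1.200e-03, 9.000e-04, 6.000e-04, 1.800e-03]  ψ = [0, 3, 2, 3, 2]  (obs o_1=1)
t=2: δ = [3.600e-05, 7.200e-05, 7.200e-05, 5.400e-05, 4.800e-05]  ψ = [0, 4, 4, 4, 1]  (obs o_2=4)
t=3: δ = [1.440e-06, 2.160e-06, 4.320e-06, 4.320e-06, 5.760e-06]  ψ = [2, 3, 2, 1, 1]  (obs o_3=0)
t=4: δ = [2.304e-07, 1.728e-07, 1.296e-07, 1.728e-07, 2.592e-07]  ψ = [4, 3, 2, 4, 2]  (obs o_4=1)
backtrack: best end state = 4; path = [2, 4, 2, 2, 4]

path = [2, 4, 2, 2, 4]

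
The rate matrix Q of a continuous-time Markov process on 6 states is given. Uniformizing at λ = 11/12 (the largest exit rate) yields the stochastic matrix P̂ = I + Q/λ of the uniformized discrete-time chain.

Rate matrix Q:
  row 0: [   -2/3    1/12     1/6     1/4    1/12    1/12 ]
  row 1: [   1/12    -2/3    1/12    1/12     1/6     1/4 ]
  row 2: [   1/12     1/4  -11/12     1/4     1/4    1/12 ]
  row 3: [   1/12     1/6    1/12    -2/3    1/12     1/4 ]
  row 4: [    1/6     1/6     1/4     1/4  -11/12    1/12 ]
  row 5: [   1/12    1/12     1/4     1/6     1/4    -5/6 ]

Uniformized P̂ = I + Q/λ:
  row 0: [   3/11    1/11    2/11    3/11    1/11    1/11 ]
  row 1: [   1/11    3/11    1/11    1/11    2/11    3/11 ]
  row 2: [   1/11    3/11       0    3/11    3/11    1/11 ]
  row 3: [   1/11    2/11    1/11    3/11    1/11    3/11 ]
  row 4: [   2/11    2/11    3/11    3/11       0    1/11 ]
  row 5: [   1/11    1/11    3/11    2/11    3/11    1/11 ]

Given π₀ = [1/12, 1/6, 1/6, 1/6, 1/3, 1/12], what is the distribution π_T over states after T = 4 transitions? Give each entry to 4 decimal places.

π = [0.1278, 0.1854, 0.1464, 0.2241, 0.1512, 0.1650]

t=0: π = [0.0833, 0.1667, 0.1667, 0.1667, 0.3333, 0.0833]
t=1: π = [0.1364, 0.1970, 0.1591, 0.2348, 0.1212, 0.1515]
t=2: π = [0.1267, 0.1880, 0.1384, 0.2231, 0.1543, 0.1694]
t=3: π = [0.1280, 0.1846, 0.1487, 0.2231, 0.1499, 0.1657]
t=4: π = [0.1278, 0.1854, 0.1464, 0.2241, 0.1512, 0.1650]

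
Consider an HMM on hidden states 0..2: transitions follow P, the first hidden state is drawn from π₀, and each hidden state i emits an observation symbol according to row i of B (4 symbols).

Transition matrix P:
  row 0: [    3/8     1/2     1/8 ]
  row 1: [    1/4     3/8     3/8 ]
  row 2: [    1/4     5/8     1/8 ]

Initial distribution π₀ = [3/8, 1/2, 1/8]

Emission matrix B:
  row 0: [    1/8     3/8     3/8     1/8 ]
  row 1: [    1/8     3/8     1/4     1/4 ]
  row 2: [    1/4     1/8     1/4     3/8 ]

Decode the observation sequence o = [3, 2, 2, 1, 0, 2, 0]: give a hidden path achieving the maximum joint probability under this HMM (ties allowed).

t=0: δ = [4.688e-02, 1.250e-01, 4.688e-02]  (obs o_0=3)
t=1: δ = [1.172e-02, 1.172e-02, 1.172e-02]  ψ = [1, 1, 1]  (obs o_1=2)
t=2: δ = [1.648e-03, 1.831e-03, 1.099e-03]  ψ = [0, 2, 1]  (obs o_2=2)
t=3: δ = [2.317e-04, 3.090e-04, 8.583e-05]  ψ = [0, 0, 1]  (obs o_3=1)
t=4: δ = [1.086e-05, 1.448e-05, 2.897e-05]  ψ = [0, 0, 1]  (obs o_4=0)
t=5: δ = [2.716e-06, 4.526e-06, 1.358e-06]  ψ = [2, 2, 1]  (obs o_5=2)
t=6: δ = [1.414e-07, 2.122e-07, 4.243e-07]  ψ = [1, 1, 1]  (obs o_6=0)
backtrack: best end state = 2; path = [1, 0, 0, 1, 2, 1, 2]

path = [1, 0, 0, 1, 2, 1, 2]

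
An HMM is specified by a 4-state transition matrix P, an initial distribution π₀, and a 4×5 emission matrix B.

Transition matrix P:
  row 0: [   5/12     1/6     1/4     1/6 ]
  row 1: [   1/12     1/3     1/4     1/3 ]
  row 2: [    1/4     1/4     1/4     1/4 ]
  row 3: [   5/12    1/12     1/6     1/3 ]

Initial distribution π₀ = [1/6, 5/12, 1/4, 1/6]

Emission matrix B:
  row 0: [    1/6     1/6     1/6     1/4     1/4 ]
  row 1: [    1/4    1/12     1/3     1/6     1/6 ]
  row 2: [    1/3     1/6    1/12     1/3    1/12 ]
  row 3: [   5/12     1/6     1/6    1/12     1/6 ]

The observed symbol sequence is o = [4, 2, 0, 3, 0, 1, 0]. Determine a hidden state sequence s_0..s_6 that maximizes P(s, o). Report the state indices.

t=0: δ = [4.167e-02, 6.944e-02, 2.083e-02, 2.778e-02]  (obs o_0=4)
t=1: δ = [2.894e-03, 7.716e-03, 1.447e-03, 3.858e-03]  ψ = [0, 1, 1, 1]  (obs o_1=2)
t=2: δ = [2.679e-04, 6.430e-04, 6.430e-04, 1.072e-03]  ψ = [3, 1, 1, 1]  (obs o_2=0)
t=3: δ = [1.116e-04, 3.572e-05, 5.954e-05, 2.977e-05]  ψ = [3, 1, 3, 3]  (obs o_3=3)
t=4: δ = [7.752e-06, 4.651e-06, 9.303e-06, 7.752e-06]  ψ = [0, 0, 0, 0]  (obs o_4=0)
t=5: δ = [5.384e-07, 1.938e-07, 3.876e-07, 4.307e-07]  ψ = [0, 2, 2, 3]  (obs o_5=1)
t=6: δ = [3.739e-08, 2.423e-08, 4.486e-08, 5.982e-08]  ψ = [0, 2, 0, 3]  (obs o_6=0)
backtrack: best end state = 3; path = [1, 1, 3, 0, 3, 3, 3]

path = [1, 1, 3, 0, 3, 3, 3]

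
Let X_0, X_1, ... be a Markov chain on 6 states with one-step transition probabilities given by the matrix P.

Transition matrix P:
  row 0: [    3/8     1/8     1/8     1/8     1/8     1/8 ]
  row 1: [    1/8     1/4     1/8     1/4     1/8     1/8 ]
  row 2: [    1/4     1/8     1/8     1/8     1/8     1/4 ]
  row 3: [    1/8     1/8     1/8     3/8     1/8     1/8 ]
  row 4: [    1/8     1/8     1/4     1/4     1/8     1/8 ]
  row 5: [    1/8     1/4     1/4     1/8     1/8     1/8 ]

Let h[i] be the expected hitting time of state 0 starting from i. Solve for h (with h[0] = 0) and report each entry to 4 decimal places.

First-step conditioning: h[0] = 0; for i ≠ 0, h[i] = 1 + Σ_k P[i][k]·h[k].
  h[1] = 1 + 1/4·h[1] + 1/8·h[2] + 1/4·h[3] + 1/8·h[4] + 1/8·h[5]
  h[2] = 1 + 1/8·h[1] + 1/8·h[2] + 1/8·h[3] + 1/8·h[4] + 1/4·h[5]
  h[3] = 1 + 1/8·h[1] + 1/8·h[2] + 3/8·h[3] + 1/8·h[4] + 1/8·h[5]
  h[4] = 1 + 1/8·h[1] + 1/4·h[2] + 1/4·h[3] + 1/8·h[4] + 1/8·h[5]
  h[5] = 1 + 1/4·h[1] + 1/4·h[2] + 1/8·h[3] + 1/8·h[4] + 1/8·h[5]
Solving the 5×5 linear system over states ≠ 0 gives exactly h = [0, 504/73, 440/73, 504/73, 496/73, 496/73] (h[0] = 0 is the target).

h = [0.0000, 6.9041, 6.0274, 6.9041, 6.7945, 6.7945]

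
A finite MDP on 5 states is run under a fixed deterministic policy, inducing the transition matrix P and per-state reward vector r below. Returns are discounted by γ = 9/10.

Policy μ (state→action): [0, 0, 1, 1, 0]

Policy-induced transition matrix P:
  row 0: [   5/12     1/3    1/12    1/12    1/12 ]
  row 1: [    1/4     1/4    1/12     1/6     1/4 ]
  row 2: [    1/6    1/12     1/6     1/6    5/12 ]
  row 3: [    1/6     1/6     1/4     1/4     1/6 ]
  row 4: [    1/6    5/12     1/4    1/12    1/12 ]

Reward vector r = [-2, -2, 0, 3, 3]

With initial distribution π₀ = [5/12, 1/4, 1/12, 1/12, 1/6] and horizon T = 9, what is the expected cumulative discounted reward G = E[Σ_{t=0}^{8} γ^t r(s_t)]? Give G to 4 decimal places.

t=0: π = [0.4167, 0.2500, 0.0833, 0.0833, 0.1667], E[r] = -0.5833, γ^t·E[r] = -0.583333, running G = -0.583333
t=1: π = [0.2917, 0.2917, 0.1319, 0.1250, 0.1597], E[r] = -0.3125, γ^t·E[r] = -0.281250, running G = -0.864583
t=2: π = [0.2639, 0.2685, 0.1418, 0.1395, 0.1863], E[r] = -0.0874, γ^t·E[r] = -0.070781, running G = -0.935365
t=3: π = [0.2550, 0.2678, 0.1495, 0.1408, 0.1870], E[r] = -0.0624, γ^t·E[r] = -0.045492, running G = -0.980857
t=4: π = [0.2527, 0.2658, 0.1504, 0.1416, 0.1895], E[r] = -0.0438, γ^t·E[r] = -0.028727, running G = -1.009584
t=5: π = [0.2520, 0.2658, 0.1510, 0.1416, 0.1896], E[r] = -0.0420, γ^t·E[r] = -0.024826, running G = -1.034409
t=6: π = [0.2518, 0.2656, 0.1511, 0.1417, 0.1898], E[r] = -0.0405, γ^t·E[r] = -0.021531, running G = -1.055940
t=7: π = [0.2518, 0.2656, 0.1512, 0.1417, 0.1898], E[r] = -0.0404, γ^t·E[r] = -0.019320, running G = -1.075261
t=8: π = [0.2517, 0.2656, 0.1512, 0.1417, 0.1898], E[r] = -0.0403, γ^t·E[r] = -0.017334, running G = -1.092594

G = -1.0926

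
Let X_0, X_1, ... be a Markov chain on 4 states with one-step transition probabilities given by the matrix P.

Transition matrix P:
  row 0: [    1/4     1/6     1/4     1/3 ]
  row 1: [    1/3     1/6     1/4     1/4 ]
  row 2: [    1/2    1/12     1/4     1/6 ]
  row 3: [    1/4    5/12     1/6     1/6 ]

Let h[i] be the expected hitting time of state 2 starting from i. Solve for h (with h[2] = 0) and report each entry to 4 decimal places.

First-step conditioning: h[2] = 0; for i ≠ 2, h[i] = 1 + Σ_k P[i][k]·h[k].
  h[0] = 1 + 1/4·h[0] + 1/6·h[1] + 1/3·h[3]
  h[1] = 1 + 1/3·h[0] + 1/6·h[1] + 1/4·h[3]
  h[3] = 1 + 1/4·h[0] + 5/12·h[1] + 1/6·h[3]
Solving the 3×3 linear system over states ≠ 2 gives exactly h = [2052/467, 2040/467, 0, 2196/467] (h[2] = 0 is the target).

h = [4.3940, 4.3683, 0.0000, 4.7024]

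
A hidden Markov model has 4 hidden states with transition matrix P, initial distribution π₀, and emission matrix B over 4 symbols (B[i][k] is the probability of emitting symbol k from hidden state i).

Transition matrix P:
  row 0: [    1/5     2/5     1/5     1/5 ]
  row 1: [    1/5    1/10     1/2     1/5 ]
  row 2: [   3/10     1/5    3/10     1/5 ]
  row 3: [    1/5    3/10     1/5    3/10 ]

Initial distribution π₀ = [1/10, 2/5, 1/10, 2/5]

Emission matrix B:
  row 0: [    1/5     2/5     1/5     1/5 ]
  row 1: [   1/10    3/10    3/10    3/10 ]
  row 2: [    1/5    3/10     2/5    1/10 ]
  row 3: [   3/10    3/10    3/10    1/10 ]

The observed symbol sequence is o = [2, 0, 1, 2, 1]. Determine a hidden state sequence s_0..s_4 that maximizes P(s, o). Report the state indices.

path = [1, 2, 0, 1, 2]

t=0: δ = [2.000e-02, 1.200e-01, 4.000e-02, 1.200e-01]  (obs o_0=2)
t=1: δ = [4.800e-03, 3.600e-03, 1.200e-02, 1.080e-02]  ψ = [1, 3, 1, 3]  (obs o_1=0)
t=2: δ = [1.440e-03, 9.720e-04, 1.080e-03, 9.720e-04]  ψ = [2, 3, 2, 3]  (obs o_2=1)
t=3: δ = [6.480e-05, 1.728e-04, 1.944e-04, 8.748e-05]  ψ = [2, 0, 1, 3]  (obs o_3=2)
t=4: δ = [2.333e-05, 1.166e-05, 2.592e-05, 1.166e-05]  ψ = [2, 2, 1, 2]  (obs o_4=1)
backtrack: best end state = 2; path = [1, 2, 0, 1, 2]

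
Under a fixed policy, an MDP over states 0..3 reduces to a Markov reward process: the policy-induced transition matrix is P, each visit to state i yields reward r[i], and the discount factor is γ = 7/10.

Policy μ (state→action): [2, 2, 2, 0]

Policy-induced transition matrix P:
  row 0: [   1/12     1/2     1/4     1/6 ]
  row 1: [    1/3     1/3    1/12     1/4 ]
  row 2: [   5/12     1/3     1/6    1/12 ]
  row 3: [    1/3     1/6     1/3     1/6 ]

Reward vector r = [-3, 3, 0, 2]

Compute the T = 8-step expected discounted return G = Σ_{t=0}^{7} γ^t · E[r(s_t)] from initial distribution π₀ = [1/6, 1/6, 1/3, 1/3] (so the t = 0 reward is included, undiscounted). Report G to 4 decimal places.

t=0: π = [0.1667, 0.1667, 0.3333, 0.3333], E[r] = 0.6667, γ^t·E[r] = 0.666667, running G = 0.666667
t=1: π = [0.3194, 0.3056, 0.2222, 0.1528], E[r] = 0.2639, γ^t·E[r] = 0.184722, running G = 0.851389
t=2: π = [0.2720, 0.3611, 0.1933, 0.1736], E[r] = 0.6146, γ^t·E[r] = 0.301146, running G = 1.152535
t=3: π = [0.2814, 0.3497, 0.1882, 0.1807], E[r] = 0.5662, γ^t·E[r] = 0.194195, running G = 1.346729
t=4: π = [0.2787, 0.3501, 0.1911, 0.1801], E[r] = 0.5747, γ^t·E[r] = 0.137984, running G = 1.484713
t=5: π = [0.2796, 0.3498, 0.1907, 0.1799], E[r] = 0.5703, γ^t·E[r] = 0.095854, running G = 1.580567
t=6: π = [0.2793, 0.3499, 0.1908, 0.1799], E[r] = 0.5717, γ^t·E[r] = 0.067258, running G = 1.647826
t=7: π = [0.2794, 0.3499, 0.1908, 0.1799], E[r] = 0.5714, γ^t·E[r] = 0.047054, running G = 1.694879

G = 1.6949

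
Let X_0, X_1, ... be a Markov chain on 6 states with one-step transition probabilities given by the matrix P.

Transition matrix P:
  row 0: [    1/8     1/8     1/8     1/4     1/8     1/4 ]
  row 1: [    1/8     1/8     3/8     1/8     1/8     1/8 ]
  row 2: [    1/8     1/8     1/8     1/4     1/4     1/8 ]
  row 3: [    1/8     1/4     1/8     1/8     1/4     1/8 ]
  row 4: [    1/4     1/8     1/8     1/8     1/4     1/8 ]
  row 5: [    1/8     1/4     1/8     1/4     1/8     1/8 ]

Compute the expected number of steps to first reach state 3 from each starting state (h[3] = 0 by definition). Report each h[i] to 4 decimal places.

h = [4.7397, 5.3426, 4.8148, 0.0000, 5.4072, 4.8067]

First-step conditioning: h[3] = 0; for i ≠ 3, h[i] = 1 + Σ_k P[i][k]·h[k].
  h[0] = 1 + 1/8·h[0] + 1/8·h[1] + 1/8·h[2] + 1/8·h[4] + 1/4·h[5]
  h[1] = 1 + 1/8·h[0] + 1/8·h[1] + 3/8·h[2] + 1/8·h[4] + 1/8·h[5]
  h[2] = 1 + 1/8·h[0] + 1/8·h[1] + 1/8·h[2] + 1/4·h[4] + 1/8·h[5]
  h[4] = 1 + 1/4·h[0] + 1/8·h[1] + 1/8·h[2] + 1/4·h[4] + 1/8·h[5]
  h[5] = 1 + 1/8·h[0] + 1/4·h[1] + 1/8·h[2] + 1/8·h[4] + 1/8·h[5]
Solving the 5×5 linear system over states ≠ 3 gives exactly h = [10944/2309, 12336/2309, 33352/6927, 0, 37456/6927, 33296/6927] (h[3] = 0 is the target).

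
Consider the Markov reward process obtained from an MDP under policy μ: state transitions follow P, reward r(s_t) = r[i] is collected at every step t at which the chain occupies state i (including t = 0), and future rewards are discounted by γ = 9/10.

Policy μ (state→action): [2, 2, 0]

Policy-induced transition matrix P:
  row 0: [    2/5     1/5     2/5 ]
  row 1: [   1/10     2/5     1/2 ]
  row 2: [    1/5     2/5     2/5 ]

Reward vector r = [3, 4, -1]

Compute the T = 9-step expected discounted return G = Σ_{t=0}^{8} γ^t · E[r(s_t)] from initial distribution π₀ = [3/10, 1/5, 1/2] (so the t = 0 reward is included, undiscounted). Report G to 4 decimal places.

G = 9.5217

t=0: π = [0.3000, 0.2000, 0.5000], E[r] = 1.2000, γ^t·E[r] = 1.200000, running G = 1.200000
t=1: π = [0.2400, 0.3400, 0.4200], E[r] = 1.6600, γ^t·E[r] = 1.494000, running G = 2.694000
t=2: π = [0.2140, 0.3520, 0.4340], E[r] = 1.6160, γ^t·E[r] = 1.308960, running G = 4.002960
t=3: π = [0.2076, 0.3572, 0.4352], E[r] = 1.6164, γ^t·E[r] = 1.178356, running G = 5.181316
t=4: π = [0.2058, 0.3585, 0.4357], E[r] = 1.6156, γ^t·E[r] = 1.059995, running G = 6.241311
t=5: π = [0.2053, 0.3588, 0.4358], E[r] = 1.6154, γ^t·E[r] = 0.953906, running G = 7.195217
t=6: π = [0.2052, 0.3589, 0.4359], E[r] = 1.6154, γ^t·E[r] = 0.858491, running G = 8.053707
t=7: π = [0.2051, 0.3590, 0.4359], E[r] = 1.6154, γ^t·E[r] = 0.772636, running G = 8.826343
t=8: π = [0.2051, 0.3590, 0.4359], E[r] = 1.6154, γ^t·E[r] = 0.695371, running G = 9.521714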